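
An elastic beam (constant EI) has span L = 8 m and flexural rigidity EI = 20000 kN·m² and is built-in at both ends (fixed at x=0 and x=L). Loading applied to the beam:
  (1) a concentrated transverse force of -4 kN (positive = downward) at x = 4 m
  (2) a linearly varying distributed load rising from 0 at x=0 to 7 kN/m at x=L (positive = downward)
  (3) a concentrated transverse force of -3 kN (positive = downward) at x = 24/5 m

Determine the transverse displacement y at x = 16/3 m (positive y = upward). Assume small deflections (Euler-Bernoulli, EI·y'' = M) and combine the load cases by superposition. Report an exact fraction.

Load 1 — point force P=-4 kN at a=4 m (b=L-a=4):
  y_1 = -Pa²(L-x)²(3bL-(3b+a)(L-x))/(6L³EI)  [x>a] = -(-4)·4²·(8-(16/3))²·(3·4·8-(3·4+4)·(8-(16/3)))/(6·8³·20000) = 4/10125 m
Load 2 — triangular load w₀=7 kN/m (0→w₀ over full span):
  y_2 = -w₀x²(L-x)²(x+2L)/(120LEI) = -7·(16/3)²·(8-(16/3))²·((16/3)+2·8)/(120·8·20000) = -3584/2278125 m
Load 3 — point force P=-3 kN at a=24/5 m (b=L-a=16/5):
  y_3 = -Pa²(L-x)²(3bL-(3b+a)(L-x))/(6L³EI)  [x>a] = -(-3)·(24/5)²·(8-(16/3))²·(3·(16/5)·8-(3·(16/5)+(24/5))·(8-(16/3)))/(6·8³·20000) = 24/78125 m
Superposition: y = Σ y_i = -49604/56953125 m ≈ -0.000871 m

y(16/3) = -49604/56953125 m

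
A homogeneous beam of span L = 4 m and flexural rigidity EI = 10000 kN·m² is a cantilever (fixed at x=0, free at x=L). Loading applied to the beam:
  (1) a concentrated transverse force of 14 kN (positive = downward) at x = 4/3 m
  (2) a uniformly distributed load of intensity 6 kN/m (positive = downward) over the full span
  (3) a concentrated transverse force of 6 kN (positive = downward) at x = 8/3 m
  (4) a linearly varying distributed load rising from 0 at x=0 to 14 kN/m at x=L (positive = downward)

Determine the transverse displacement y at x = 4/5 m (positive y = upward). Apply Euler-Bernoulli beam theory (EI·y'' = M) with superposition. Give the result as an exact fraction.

y(4/5) = -43276/9765625 m

Load 1 — point force P=14 kN at a=4/3 m (b=L-a=8/3):
  y_1 = -Px²(3a-x)/(6EI)  [x≤a] = -14·(4/5)²·(3·(4/3)-(4/5))/(6·10000) = -112/234375 m
Load 2 — uniform load w=6 kN/m over full span:
  y_2 = -wx²(x²-4Lx+6L²)/(24EI) = -6·(4/5)²·((4/5)²-4·4·(4/5)+6·4²)/(24·10000) = -524/390625 m
Load 3 — point force P=6 kN at a=8/3 m (b=L-a=4/3):
  y_3 = -Px²(3a-x)/(6EI)  [x≤a] = -6·(4/5)²·(3·(8/3)-(4/5))/(6·10000) = -36/78125 m
Load 4 — triangular load w₀=14 kN/m (0→w₀ over full span):
  y_4 = (w₀Lx³/12-w₀L²x²/6-w₀x⁵/(120L))/EI = (14·4·(4/5)³/12-14·4²·(4/5)²/6-14·(4/5)⁵/(120·4))/10000 = -63028/29296875 m
Superposition: y = Σ y_i = -43276/9765625 m ≈ -0.004431 m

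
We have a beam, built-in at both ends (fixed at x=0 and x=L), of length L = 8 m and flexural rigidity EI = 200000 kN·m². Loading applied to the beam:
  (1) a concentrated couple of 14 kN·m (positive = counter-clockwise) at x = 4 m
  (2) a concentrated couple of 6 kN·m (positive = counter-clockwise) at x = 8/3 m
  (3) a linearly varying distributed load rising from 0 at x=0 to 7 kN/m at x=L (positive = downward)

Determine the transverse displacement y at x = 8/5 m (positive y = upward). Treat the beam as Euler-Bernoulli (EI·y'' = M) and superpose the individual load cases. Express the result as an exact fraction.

Load 1 — applied couple M₀=14 kN·m at a=4 m (b=L-a=4):
  y_1 = (R_Ax³/6 - M_Ax²/2)/EI  [x≤a] with R_A=21/8, M_A=7/2 = ((21/8)·(8/5)³/6 - (7/2)·(8/5)²/2)/200000 = -21/1562500 m
Load 2 — applied couple M₀=6 kN·m at a=8/3 m (b=L-a=16/3):
  y_2 = (R_Ax³/6 - M_Ax²/2)/EI  [x≤a] with R_A=1, M_A=0 = (1·(8/5)³/6 - 0·(8/5)²/2)/200000 = 4/1171875 m
Load 3 — triangular load w₀=7 kN/m (0→w₀ over full span):
  y_3 = -w₀x²(L-x)²(x+2L)/(120LEI) = -7·(8/5)²·(8-(8/5))²·((8/5)+2·8)/(120·8·200000) = -9856/146484375 m
Superposition: y = Σ y_i = -45299/585937500 m ≈ -0.000077 m

y(8/5) = -45299/585937500 m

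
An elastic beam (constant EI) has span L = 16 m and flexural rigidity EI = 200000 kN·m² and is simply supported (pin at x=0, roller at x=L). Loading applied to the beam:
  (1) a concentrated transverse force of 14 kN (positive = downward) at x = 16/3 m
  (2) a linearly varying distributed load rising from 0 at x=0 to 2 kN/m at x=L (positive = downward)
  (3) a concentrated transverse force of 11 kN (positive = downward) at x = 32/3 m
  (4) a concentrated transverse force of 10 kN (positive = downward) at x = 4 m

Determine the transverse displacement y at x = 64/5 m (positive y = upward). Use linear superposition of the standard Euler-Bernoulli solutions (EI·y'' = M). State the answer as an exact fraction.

y(64/5) = -12498671/1318359375 m

Load 1 — point force P=14 kN at a=16/3 m (b=L-a=32/3):
  y_1 = -Pa(L-x)(2Lx-a²-x²)/(6LEI)  [x>a] = -14·(16/3)·(16-(64/5))·(2·16·(64/5)-(16/3)²-(64/5)²)/(6·16·200000) = -85568/31640625 m
Load 2 — triangular load w₀=2 kN/m (0→w₀ over full span):
  y_2 = -w₀x(7L⁴-10L²x²+3x⁴)/(360LEI) = -2·(64/5)·(7·16⁴-10·16²·(64/5)²+3·(64/5)⁴)/(360·16·200000) = -130048/48828125 m
Load 3 — point force P=11 kN at a=32/3 m (b=L-a=16/3):
  y_3 = -Pa(L-x)(2Lx-a²-x²)/(6LEI)  [x>a] = -11·(32/3)·(16-(64/5))·(2·16·(64/5)-(32/3)²-(64/5)²)/(6·16·200000) = -81664/31640625 m
Load 4 — point force P=10 kN at a=4 m (b=L-a=12):
  y_4 = -Pa(L-x)(2Lx-a²-x²)/(6LEI)  [x>a] = -10·4·(16-(64/5))·(2·16·(64/5)-4²-(64/5)²)/(6·16·200000) = -359/234375 m
Superposition: y = Σ y_i = -12498671/1318359375 m ≈ -0.009480 m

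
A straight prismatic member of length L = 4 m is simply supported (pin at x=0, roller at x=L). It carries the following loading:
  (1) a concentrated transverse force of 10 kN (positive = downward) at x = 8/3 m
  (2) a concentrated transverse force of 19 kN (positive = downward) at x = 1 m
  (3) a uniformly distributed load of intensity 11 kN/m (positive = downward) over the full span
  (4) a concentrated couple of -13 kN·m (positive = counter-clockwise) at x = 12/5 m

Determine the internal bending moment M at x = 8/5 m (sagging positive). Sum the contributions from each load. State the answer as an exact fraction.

Load 1 — point force P=10 kN at a=8/3 m (b=L-a=4/3):
  M_1 = Pbx/L  [x≤a] = 10·(4/3)·(8/5)/4 = 16/3 kN·m
Load 2 — point force P=19 kN at a=1 m (b=L-a=3):
  M_2 = Pa(L-x)/L  [x>a] = 19·1·(4-(8/5))/4 = 57/5 kN·m
Load 3 — uniform load w=11 kN/m over full span:
  M_3 = wx(L-x)/2 = 11·(8/5)·(4-(8/5))/2 = 528/25 kN·m
Load 4 — applied couple M₀=-13 kN·m at a=12/5 m (b=L-a=8/5):
  M_4 = M₀x/L  [x≤a] = (-13)·(8/5)/4 = -26/5 kN·m
Superposition: M = Σ M_i = 2449/75 kN·m ≈ 32.653333 kN·m

M(8/5) = 2449/75 kN·m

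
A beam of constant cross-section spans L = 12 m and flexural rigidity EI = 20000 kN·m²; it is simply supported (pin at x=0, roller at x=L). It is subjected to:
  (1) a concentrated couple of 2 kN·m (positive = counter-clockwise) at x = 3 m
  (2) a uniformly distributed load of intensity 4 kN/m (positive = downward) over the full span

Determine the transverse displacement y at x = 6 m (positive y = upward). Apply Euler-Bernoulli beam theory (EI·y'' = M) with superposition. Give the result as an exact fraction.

y(6) = -2133/40000 m

Load 1 — applied couple M₀=2 kN·m at a=3 m (b=L-a=9):
  y_1 = (M₀x³/(6L)-M₀(x-a)²/2+C₁x)/EI  [x>a] with C₁=M₀(3b²-L²)/(6L)=11/4 = (2·6³/(6·12)-2·(6-3)²/2+(11/4)·6)/20000 = 27/40000 m
Load 2 — uniform load w=4 kN/m over full span:
  y_2 = -wx(L³-2Lx²+x³)/(24EI) = -4·6·(12³-2·12·6²+6³)/(24·20000) = -27/500 m
Superposition: y = Σ y_i = -2133/40000 m ≈ -0.053325 m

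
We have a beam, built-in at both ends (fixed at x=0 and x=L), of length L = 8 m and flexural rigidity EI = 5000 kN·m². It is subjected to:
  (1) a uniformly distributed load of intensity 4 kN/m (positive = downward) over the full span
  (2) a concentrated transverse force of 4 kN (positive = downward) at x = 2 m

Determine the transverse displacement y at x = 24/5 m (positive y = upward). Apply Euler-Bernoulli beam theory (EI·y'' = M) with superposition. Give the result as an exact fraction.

Load 1 — uniform load w=4 kN/m over full span:
  y_1 = -wx²(L-x)²/(24EI) = -4·(24/5)²·(8-(24/5))²/(24·5000) = -3072/390625 m
Load 2 — point force P=4 kN at a=2 m (b=L-a=6):
  y_2 = -Pa²(L-x)²(3bL-(3b+a)(L-x))/(6L³EI)  [x>a] = -4·2²·(8-(24/5))²·(3·6·8-(3·6+2)·(8-(24/5)))/(6·8³·5000) = -8/9375 m
Superposition: y = Σ y_i = -10216/1171875 m ≈ -0.008718 m

y(24/5) = -10216/1171875 m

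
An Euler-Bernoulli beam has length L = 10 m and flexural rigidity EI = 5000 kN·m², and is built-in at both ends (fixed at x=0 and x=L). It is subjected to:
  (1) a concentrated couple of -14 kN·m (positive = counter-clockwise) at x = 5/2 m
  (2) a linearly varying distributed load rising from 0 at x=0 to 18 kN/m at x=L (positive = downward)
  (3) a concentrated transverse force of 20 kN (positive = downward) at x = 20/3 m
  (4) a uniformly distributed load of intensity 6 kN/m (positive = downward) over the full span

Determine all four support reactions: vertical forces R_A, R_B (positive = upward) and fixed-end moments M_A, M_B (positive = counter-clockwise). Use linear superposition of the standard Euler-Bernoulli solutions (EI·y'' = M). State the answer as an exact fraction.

R_A = 65459/1080 kN, M_A = 27527/216 kN·m, R_B = 118141/1080 kN, M_B = -37585/216 kN·m

Load 1 — applied couple M₀=-14 kN·m at a=5/2 m (b=L-a=15/2):
  R_A = 6M₀ab/L³ = 6·(-14)·(5/2)·(15/2)/10³ = -63/40 kN
  M_A = M₀b(2a-b)/L² = (-14)·(15/2)·(2·(5/2)-(15/2))/10² = 21/8 kN·m
  R_B = -6M₀ab/L³ = -6·(-14)·(5/2)·(15/2)/10³ = 63/40 kN
  M_B = M₀a(2b-a)/L² = (-14)·(5/2)·(2·(15/2)-(5/2))/10² = -35/8 kN·m
Load 2 — triangular load w₀=18 kN/m (0→w₀ over full span):
  R_A = 3w₀L/20 = 3·18·10/20 = 27 kN
  M_A = w₀L²/30 = 18·10²/30 = 60 kN·m
  R_B = 7w₀L/20 = 7·18·10/20 = 63 kN
  M_B = -w₀L²/20 = -18·10²/20 = -90 kN·m
Load 3 — point force P=20 kN at a=20/3 m (b=L-a=10/3):
  R_A = Pb²(3a+b)/L³ = 20·(10/3)²·(3·(20/3)+(10/3))/10³ = 140/27 kN
  M_A = Pab²/L² = 20·(20/3)·(10/3)²/10² = 400/27 kN·m
  R_B = Pa²(a+3b)/L³ = 20·(20/3)²·((20/3)+3·(10/3))/10³ = 400/27 kN
  M_B = -Pa²b/L² = -20·(20/3)²·(10/3)/10² = -800/27 kN·m
Load 4 — uniform load w=6 kN/m over full span:
  R_A = wL/2 = 6·10/2 = 30 kN
  M_A = wL²/12 = 6·10²/12 = 50 kN·m
  R_B = wL/2 = 6·10/2 = 30 kN
  M_B = -wL²/12 = -6·10²/12 = -50 kN·m
Superposition: R_A = 65459/1080 kN, M_A = 27527/216 kN·m, R_B = 118141/1080 kN, M_B = -37585/216 kN·m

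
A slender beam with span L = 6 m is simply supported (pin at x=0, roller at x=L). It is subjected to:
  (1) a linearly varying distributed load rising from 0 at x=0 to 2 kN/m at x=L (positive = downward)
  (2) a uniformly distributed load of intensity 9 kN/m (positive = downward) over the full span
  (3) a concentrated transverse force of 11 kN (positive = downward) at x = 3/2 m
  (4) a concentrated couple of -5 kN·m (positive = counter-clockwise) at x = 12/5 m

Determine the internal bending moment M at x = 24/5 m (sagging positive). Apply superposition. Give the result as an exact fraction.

M(24/5) = 8419/250 kN·m

Load 1 — triangular load w₀=2 kN/m (0→w₀ over full span):
  M_1 = w₀Lx/6 - w₀x³/(6L) = 2·6·(24/5)/6 - 2·(24/5)³/(6·6) = 432/125 kN·m
Load 2 — uniform load w=9 kN/m over full span:
  M_2 = wx(L-x)/2 = 9·(24/5)·(6-(24/5))/2 = 648/25 kN·m
Load 3 — point force P=11 kN at a=3/2 m (b=L-a=9/2):
  M_3 = Pa(L-x)/L  [x>a] = 11·(3/2)·(6-(24/5))/6 = 33/10 kN·m
Load 4 — applied couple M₀=-5 kN·m at a=12/5 m (b=L-a=18/5):
  M_4 = M₀x/L - M₀  [x>a] = (-5)·(24/5)/6 - (-5) = 1 kN·m
Superposition: M = Σ M_i = 8419/250 kN·m ≈ 33.676000 kN·m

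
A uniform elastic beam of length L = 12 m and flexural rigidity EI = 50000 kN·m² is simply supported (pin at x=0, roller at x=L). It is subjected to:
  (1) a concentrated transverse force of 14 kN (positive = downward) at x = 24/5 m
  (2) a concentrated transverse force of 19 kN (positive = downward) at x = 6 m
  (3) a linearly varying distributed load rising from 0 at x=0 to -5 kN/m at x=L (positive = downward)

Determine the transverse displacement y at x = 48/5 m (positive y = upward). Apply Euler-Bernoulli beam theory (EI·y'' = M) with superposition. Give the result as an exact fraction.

Load 1 — point force P=14 kN at a=24/5 m (b=L-a=36/5):
  y_1 = -Pa(L-x)(2Lx-a²-x²)/(6LEI)  [x>a] = -14·(24/5)·(12-(48/5))·(2·12·(48/5)-(24/5)²-(48/5)²)/(6·12·50000) = -2016/390625 m
Load 2 — point force P=19 kN at a=6 m (b=L-a=6):
  y_2 = -Pa(L-x)(2Lx-a²-x²)/(6LEI)  [x>a] = -19·6·(12-(48/5))·(2·12·(48/5)-6²-(48/5)²)/(6·12·50000) = -12141/1562500 m
Load 3 — triangular load w₀=-5 kN/m (0→w₀ over full span):
  y_3 = -w₀x(7L⁴-10L²x²+3x⁴)/(360LEI) = -(-5)·(48/5)·(7·12⁴-10·12²·(48/5)²+3·(48/5)⁴)/(360·12·50000) = 82296/9765625 m
Superposition: y = Σ y_i = -175941/39062500 m ≈ -0.004504 m

y(48/5) = -175941/39062500 m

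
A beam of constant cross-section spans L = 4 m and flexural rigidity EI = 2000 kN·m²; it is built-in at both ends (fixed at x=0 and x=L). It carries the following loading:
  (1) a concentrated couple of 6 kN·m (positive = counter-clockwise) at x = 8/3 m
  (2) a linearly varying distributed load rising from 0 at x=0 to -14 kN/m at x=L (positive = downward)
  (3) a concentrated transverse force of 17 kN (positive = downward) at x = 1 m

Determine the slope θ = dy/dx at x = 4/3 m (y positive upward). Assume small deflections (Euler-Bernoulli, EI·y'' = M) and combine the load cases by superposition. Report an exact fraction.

θ(4/3) = 2713/4860000 rad

Load 1 — applied couple M₀=6 kN·m at a=8/3 m (b=L-a=4/3):
  θ_1 = (R_Ax²/2 - M_Ax)/EI  [x≤a] with R_A=2, M_A=2 = (2·(4/3)²/2 - 2·(4/3))/2000 = -1/2250 rad
Load 2 — triangular load w₀=-14 kN/m (0→w₀ over full span):
  θ_2 = -w₀(2x(L-x)(L-2x)(x+2L)+x²(L-x)²)/(120LEI) = -(-14)·(2·(4/3)·(4-(4/3))·(4-2·(4/3))·((4/3)+2·4)+(4/3)²·(4-(4/3))²)/(120·4·2000) = 224/151875 rad
Load 3 — point force P=17 kN at a=1 m (b=L-a=3):
  θ_3 = Pa²(L-x)(2bL-(3b+a)(L-x))/(2L³EI)  [x>a] = 17·1²·(4-(4/3))·(2·3·4-(3·3+1)·(4-(4/3)))/(2·4³·2000) = -17/36000 rad
Superposition: θ = Σ θ_i = 2713/4860000 rad ≈ 0.000558 rad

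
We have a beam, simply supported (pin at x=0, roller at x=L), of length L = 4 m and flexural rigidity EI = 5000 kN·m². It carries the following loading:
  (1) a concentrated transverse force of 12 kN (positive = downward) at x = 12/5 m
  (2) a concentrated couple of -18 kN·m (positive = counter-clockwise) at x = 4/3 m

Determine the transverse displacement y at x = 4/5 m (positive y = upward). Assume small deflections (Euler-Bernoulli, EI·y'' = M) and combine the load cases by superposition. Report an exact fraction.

y(4/5) = -184/78125 m

Load 1 — point force P=12 kN at a=12/5 m (b=L-a=8/5):
  y_1 = -Pbx(L²-b²-x²)/(6LEI)  [x≤a] = -12·(8/5)·(4/5)·(4²-(8/5)²-(4/5)²)/(6·4·5000) = -128/78125 m
Load 2 — applied couple M₀=-18 kN·m at a=4/3 m (b=L-a=8/3):
  y_2 = (M₀x³/(6L)+C₁x)/EI  [x≤a] with C₁=M₀(3b²-L²)/(6L)=-4 = ((-18)·(4/5)³/(6·4)+(-4)·(4/5))/5000 = -56/78125 m
Superposition: y = Σ y_i = -184/78125 m ≈ -0.002355 m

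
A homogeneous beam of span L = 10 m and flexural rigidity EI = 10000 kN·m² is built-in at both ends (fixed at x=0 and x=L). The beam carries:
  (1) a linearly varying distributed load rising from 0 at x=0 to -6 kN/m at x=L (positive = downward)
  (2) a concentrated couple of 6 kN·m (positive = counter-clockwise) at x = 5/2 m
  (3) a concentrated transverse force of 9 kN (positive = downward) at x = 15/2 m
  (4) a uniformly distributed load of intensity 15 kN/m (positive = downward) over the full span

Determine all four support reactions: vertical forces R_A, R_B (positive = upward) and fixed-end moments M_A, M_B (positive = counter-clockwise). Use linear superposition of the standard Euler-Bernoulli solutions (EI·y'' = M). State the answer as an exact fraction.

R_A = 10893/160 kN, M_A = 3459/32 kN·m, R_B = 9747/160 kN, M_B = -3385/32 kN·m

Load 1 — triangular load w₀=-6 kN/m (0→w₀ over full span):
  R_A = 3w₀L/20 = 3·(-6)·10/20 = -9 kN
  M_A = w₀L²/30 = (-6)·10²/30 = -20 kN·m
  R_B = 7w₀L/20 = 7·(-6)·10/20 = -21 kN
  M_B = -w₀L²/20 = -(-6)·10²/20 = 30 kN·m
Load 2 — applied couple M₀=6 kN·m at a=5/2 m (b=L-a=15/2):
  R_A = 6M₀ab/L³ = 6·6·(5/2)·(15/2)/10³ = 27/40 kN
  M_A = M₀b(2a-b)/L² = 6·(15/2)·(2·(5/2)-(15/2))/10² = -9/8 kN·m
  R_B = -6M₀ab/L³ = -6·6·(5/2)·(15/2)/10³ = -27/40 kN
  M_B = M₀a(2b-a)/L² = 6·(5/2)·(2·(15/2)-(5/2))/10² = 15/8 kN·m
Load 3 — point force P=9 kN at a=15/2 m (b=L-a=5/2):
  R_A = Pb²(3a+b)/L³ = 9·(5/2)²·(3·(15/2)+(5/2))/10³ = 45/32 kN
  M_A = Pab²/L² = 9·(15/2)·(5/2)²/10² = 135/32 kN·m
  R_B = Pa²(a+3b)/L³ = 9·(15/2)²·((15/2)+3·(5/2))/10³ = 243/32 kN
  M_B = -Pa²b/L² = -9·(15/2)²·(5/2)/10² = -405/32 kN·m
Load 4 — uniform load w=15 kN/m over full span:
  R_A = wL/2 = 15·10/2 = 75 kN
  M_A = wL²/12 = 15·10²/12 = 125 kN·m
  R_B = wL/2 = 15·10/2 = 75 kN
  M_B = -wL²/12 = -15·10²/12 = -125 kN·m
Superposition: R_A = 10893/160 kN, M_A = 3459/32 kN·m, R_B = 9747/160 kN, M_B = -3385/32 kN·m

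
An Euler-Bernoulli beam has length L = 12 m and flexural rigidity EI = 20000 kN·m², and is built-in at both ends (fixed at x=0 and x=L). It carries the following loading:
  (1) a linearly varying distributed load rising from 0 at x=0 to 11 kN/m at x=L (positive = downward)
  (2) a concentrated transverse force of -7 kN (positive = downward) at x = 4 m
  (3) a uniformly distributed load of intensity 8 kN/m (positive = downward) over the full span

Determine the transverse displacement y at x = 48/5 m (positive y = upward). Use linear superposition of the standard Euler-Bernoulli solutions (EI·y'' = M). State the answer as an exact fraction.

Load 1 — triangular load w₀=11 kN/m (0→w₀ over full span):
  y_1 = -w₀x²(L-x)²(x+2L)/(120LEI) = -11·(48/5)²·(12-(48/5))²·((48/5)+2·12)/(120·12·20000) = -66528/9765625 m
Load 2 — point force P=-7 kN at a=4 m (b=L-a=8):
  y_2 = -Pa²(L-x)²(3bL-(3b+a)(L-x))/(6L³EI)  [x>a] = -(-7)·4²·(12-(48/5))²·(3·8·12-(3·8+4)·(12-(48/5)))/(6·12³·20000) = 161/234375 m
Load 3 — uniform load w=8 kN/m over full span:
  y_3 = -wx²(L-x)²/(24EI) = -8·(48/5)²·(12-(48/5))²/(24·20000) = -3456/390625 m
Superposition: y = Σ y_i = -438659/29296875 m ≈ -0.014973 m

y(48/5) = -438659/29296875 m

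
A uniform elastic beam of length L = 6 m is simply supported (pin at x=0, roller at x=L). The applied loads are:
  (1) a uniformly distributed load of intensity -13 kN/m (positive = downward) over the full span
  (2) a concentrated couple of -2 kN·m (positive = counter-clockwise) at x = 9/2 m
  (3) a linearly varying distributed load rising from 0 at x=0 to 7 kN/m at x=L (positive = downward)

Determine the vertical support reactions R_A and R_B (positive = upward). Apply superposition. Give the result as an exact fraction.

R_A = -97/3 kN, R_B = -74/3 kN

Load 1 — uniform load w=-13 kN/m over full span:
  R_A = wL/2 = (-13)·6/2 = -39 kN
  R_B = wL/2 = (-13)·6/2 = -39 kN
Load 2 — applied couple M₀=-2 kN·m at a=9/2 m (b=L-a=3/2):
  R_A = M₀/L = (-2)/6 = -1/3 kN
  R_B = -M₀/L = -(-2)/6 = 1/3 kN
Load 3 — triangular load w₀=7 kN/m (0→w₀ over full span):
  R_A = w₀L/6 = 7·6/6 = 7 kN
  R_B = w₀L/3 = 7·6/3 = 14 kN
Superposition: R_A = -97/3 kN, R_B = -74/3 kN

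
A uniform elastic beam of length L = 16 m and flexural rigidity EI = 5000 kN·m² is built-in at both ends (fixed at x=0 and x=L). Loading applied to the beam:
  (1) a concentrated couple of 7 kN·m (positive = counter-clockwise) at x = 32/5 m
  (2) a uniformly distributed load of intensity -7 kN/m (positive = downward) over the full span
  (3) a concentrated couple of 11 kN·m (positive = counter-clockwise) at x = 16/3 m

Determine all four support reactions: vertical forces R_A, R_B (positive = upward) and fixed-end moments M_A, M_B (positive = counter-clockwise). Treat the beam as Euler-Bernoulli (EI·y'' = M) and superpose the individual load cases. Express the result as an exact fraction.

Load 1 — applied couple M₀=7 kN·m at a=32/5 m (b=L-a=48/5):
  R_A = 6M₀ab/L³ = 6·7·(32/5)·(48/5)/16³ = 63/100 kN
  M_A = M₀b(2a-b)/L² = 7·(48/5)·(2·(32/5)-(48/5))/16² = 21/25 kN·m
  R_B = -6M₀ab/L³ = -6·7·(32/5)·(48/5)/16³ = -63/100 kN
  M_B = M₀a(2b-a)/L² = 7·(32/5)·(2·(48/5)-(32/5))/16² = 56/25 kN·m
Load 2 — uniform load w=-7 kN/m over full span:
  R_A = wL/2 = (-7)·16/2 = -56 kN
  M_A = wL²/12 = (-7)·16²/12 = -448/3 kN·m
  R_B = wL/2 = (-7)·16/2 = -56 kN
  M_B = -wL²/12 = -(-7)·16²/12 = 448/3 kN·m
Load 3 — applied couple M₀=11 kN·m at a=16/3 m (b=L-a=32/3):
  R_A = 6M₀ab/L³ = 6·11·(16/3)·(32/3)/16³ = 11/12 kN
  M_A = M₀b(2a-b)/L² = 11·(32/3)·(2·(16/3)-(32/3))/16² = 0 kN·m
  R_B = -6M₀ab/L³ = -6·11·(16/3)·(32/3)/16³ = -11/12 kN
  M_B = M₀a(2b-a)/L² = 11·(16/3)·(2·(32/3)-(16/3))/16² = 11/3 kN·m
Superposition: R_A = -4084/75 kN, M_A = -11137/75 kN·m, R_B = -4316/75 kN, M_B = 3881/25 kN·m

R_A = -4084/75 kN, M_A = -11137/75 kN·m, R_B = -4316/75 kN, M_B = 3881/25 kN·m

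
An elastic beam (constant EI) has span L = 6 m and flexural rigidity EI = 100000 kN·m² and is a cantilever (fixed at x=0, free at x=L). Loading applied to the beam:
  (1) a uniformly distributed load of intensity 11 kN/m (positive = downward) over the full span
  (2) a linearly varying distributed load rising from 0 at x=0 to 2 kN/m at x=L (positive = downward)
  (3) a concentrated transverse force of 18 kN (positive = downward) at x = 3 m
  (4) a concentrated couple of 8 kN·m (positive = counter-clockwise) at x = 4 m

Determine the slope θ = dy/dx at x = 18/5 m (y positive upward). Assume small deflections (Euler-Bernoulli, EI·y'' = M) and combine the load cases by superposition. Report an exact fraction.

θ(18/5) = -295443/62500000 rad

Load 1 — uniform load w=11 kN/m over full span:
  θ_1 = -wx(x²-3Lx+3L²)/(6EI) = -11·(18/5)·((18/5)²-3·6·(18/5)+3·6²)/(6·100000) = -11583/3125000 rad
Load 2 — triangular load w₀=2 kN/m (0→w₀ over full span):
  θ_2 = (w₀Lx²/4-w₀L²x/3-w₀x⁴/(24L))/EI = (2·6·(18/5)²/4-2·6²·(18/5)/3-2·(18/5)⁴/(24·6))/100000 = -15579/31250000 rad
Load 3 — point force P=18 kN at a=3 m (b=L-a=3):
  θ_3 = -Pa²/(2EI)  [x>a] = -18·3²/(2·100000) = -81/100000 rad
Load 4 — applied couple M₀=8 kN·m at a=4 m (b=L-a=2):
  θ_4 = M₀x/EI  [x≤a] = 8·(18/5)/100000 = 9/31250 rad
Superposition: θ = Σ θ_i = -295443/62500000 rad ≈ -0.004727 rad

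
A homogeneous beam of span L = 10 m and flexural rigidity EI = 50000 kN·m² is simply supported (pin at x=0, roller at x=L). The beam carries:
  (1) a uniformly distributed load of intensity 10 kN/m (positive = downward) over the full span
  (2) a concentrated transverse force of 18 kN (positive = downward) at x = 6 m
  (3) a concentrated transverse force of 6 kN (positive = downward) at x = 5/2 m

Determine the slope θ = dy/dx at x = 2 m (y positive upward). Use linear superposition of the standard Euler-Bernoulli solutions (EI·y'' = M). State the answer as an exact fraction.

θ(2) = -35217/4000000 rad

Load 1 — uniform load w=10 kN/m over full span:
  θ_1 = -w(L³-6Lx²+4x³)/(24EI) = -10·(10³-6·10·2²+4·2³)/(24·50000) = -33/5000 rad
Load 2 — point force P=18 kN at a=6 m (b=L-a=4):
  θ_2 = -Pb(L²-b²-3x²)/(6LEI)  [x≤a] = -18·4·(10²-4²-3·2²)/(6·10·50000) = -27/15625 rad
Load 3 — point force P=6 kN at a=5/2 m (b=L-a=15/2):
  θ_3 = -Pb(L²-b²-3x²)/(6LEI)  [x≤a] = -6·(15/2)·(10²-(15/2)²-3·2²)/(6·10·50000) = -381/800000 rad
Superposition: θ = Σ θ_i = -35217/4000000 rad ≈ -0.008804 rad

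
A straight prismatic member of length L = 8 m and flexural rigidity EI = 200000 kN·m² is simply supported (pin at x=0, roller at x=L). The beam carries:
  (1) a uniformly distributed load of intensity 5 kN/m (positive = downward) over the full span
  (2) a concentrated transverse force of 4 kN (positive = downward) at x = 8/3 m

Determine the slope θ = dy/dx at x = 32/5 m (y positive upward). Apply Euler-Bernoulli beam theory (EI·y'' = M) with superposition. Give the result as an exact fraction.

θ(32/5) = 3019/6328125 rad

Load 1 — uniform load w=5 kN/m over full span:
  θ_1 = -w(L³-6Lx²+4x³)/(24EI) = -5·(8³-6·8·(32/5)²+4·(32/5)³)/(24·200000) = 33/78125 rad
Load 2 — point force P=4 kN at a=8/3 m (b=L-a=16/3):
  θ_2 = -Pa(2L²-6Lx+3x²+a²)/(6LEI)  [x>a] = -4·(8/3)·(2·8²-6·8·(32/5)+3·(32/5)²+(8/3)²)/(6·8·200000) = 346/6328125 rad
Superposition: θ = Σ θ_i = 3019/6328125 rad ≈ 0.000477 rad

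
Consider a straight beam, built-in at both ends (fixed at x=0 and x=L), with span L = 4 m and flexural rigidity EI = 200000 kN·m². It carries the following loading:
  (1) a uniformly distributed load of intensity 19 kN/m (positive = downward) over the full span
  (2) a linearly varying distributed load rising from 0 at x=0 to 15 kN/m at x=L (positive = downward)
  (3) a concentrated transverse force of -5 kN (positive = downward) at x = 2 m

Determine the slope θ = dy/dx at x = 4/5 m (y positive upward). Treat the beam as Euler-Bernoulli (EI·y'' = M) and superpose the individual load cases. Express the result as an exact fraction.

θ(4/5) = -757/12500000 rad

Load 1 — uniform load w=19 kN/m over full span:
  θ_1 = -wx(L-x)(L-2x)/(12EI) = -19·(4/5)·(4-(4/5))·(4-2·(4/5))/(12·200000) = -19/390625 rad
Load 2 — triangular load w₀=15 kN/m (0→w₀ over full span):
  θ_2 = -w₀(2x(L-x)(L-2x)(x+2L)+x²(L-x)²)/(120LEI) = -15·(2·(4/5)·(4-(4/5))·(4-2·(4/5))·((4/5)+2·4)+(4/5)²·(4-(4/5))²)/(120·4·200000) = -7/390625 rad
Load 3 — point force P=-5 kN at a=2 m (b=L-a=2):
  θ_3 = -Pb²x(2aL-(3a+b)x)/(2L³EI)  [x≤a] = -(-5)·2²·(4/5)·(2·2·4-(3·2+2)·(4/5))/(2·4³·200000) = 3/500000 rad
Superposition: θ = Σ θ_i = -757/12500000 rad ≈ -0.000061 rad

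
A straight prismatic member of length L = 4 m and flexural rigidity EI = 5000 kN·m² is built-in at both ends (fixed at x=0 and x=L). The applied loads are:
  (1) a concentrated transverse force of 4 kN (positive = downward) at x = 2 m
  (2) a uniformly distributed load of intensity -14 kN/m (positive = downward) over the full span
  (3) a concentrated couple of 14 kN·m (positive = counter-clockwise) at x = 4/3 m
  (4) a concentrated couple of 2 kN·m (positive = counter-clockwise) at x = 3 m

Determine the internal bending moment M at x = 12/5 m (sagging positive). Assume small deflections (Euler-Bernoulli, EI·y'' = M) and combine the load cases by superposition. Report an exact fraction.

Load 1 — point force P=4 kN at a=2 m (b=L-a=2):
  M_1 = Pa²(a+3b)(L-x)/L³ - Pa²b/L²  [x>a] = 4·2²·(2+3·2)·(4-(12/5))/4³ - 4·2²·2/4² = 6/5 kN·m
Load 2 — uniform load w=-14 kN/m over full span:
  M_2 = wLx/2 - wL²/12 - wx²/2 = (-14)·4·(12/5)/2 - (-14)·4²/12 - (-14)·(12/5)²/2 = -616/75 kN·m
Load 3 — applied couple M₀=14 kN·m at a=4/3 m (b=L-a=8/3):
  M_3 = R_Ax - M_A - M₀  [x>a] with R_A=14/3, M_A=0 = (14/3)·(12/5) - 0 - 14 = -14/5 kN·m
Load 4 — applied couple M₀=2 kN·m at a=3 m (b=L-a=1):
  M_4 = R_Ax - M_A  [x≤a] with R_A=9/16, M_A=5/8 = (9/16)·(12/5) - (5/8) = 29/40 kN·m
Superposition: M = Σ M_i = -5453/600 kN·m ≈ -9.088333 kN·m

M(12/5) = -5453/600 kN·m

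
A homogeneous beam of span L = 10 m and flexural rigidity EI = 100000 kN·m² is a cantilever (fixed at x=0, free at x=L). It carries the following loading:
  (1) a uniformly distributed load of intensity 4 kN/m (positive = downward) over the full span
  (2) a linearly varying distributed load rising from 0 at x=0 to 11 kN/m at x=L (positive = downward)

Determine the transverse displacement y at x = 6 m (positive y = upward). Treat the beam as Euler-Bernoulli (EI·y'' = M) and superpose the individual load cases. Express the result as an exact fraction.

y(6) = -88341/1250000 m

Load 1 — uniform load w=4 kN/m over full span:
  y_1 = -wx²(x²-4Lx+6L²)/(24EI) = -4·6²·(6²-4·10·6+6·10²)/(24·100000) = -297/12500 m
Load 2 — triangular load w₀=11 kN/m (0→w₀ over full span):
  y_2 = (w₀Lx³/12-w₀L²x²/6-w₀x⁵/(120L))/EI = (11·10·6³/12-11·10²·6²/6-11·6⁵/(120·10))/100000 = -58641/1250000 m
Superposition: y = Σ y_i = -88341/1250000 m ≈ -0.070673 m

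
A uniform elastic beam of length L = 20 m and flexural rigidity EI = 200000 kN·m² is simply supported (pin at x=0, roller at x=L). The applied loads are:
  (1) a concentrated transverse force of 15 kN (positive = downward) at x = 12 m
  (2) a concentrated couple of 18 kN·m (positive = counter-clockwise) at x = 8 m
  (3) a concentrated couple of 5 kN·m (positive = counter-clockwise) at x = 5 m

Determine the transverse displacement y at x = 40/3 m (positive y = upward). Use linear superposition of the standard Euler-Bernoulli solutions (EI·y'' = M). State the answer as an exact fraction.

Load 1 — point force P=15 kN at a=12 m (b=L-a=8):
  y_1 = -Pa(L-x)(2Lx-a²-x²)/(6LEI)  [x>a] = -15·12·(20-(40/3))·(2·20·(40/3)-12²-(40/3)²)/(6·20·200000) = -119/11250 m
Load 2 — applied couple M₀=18 kN·m at a=8 m (b=L-a=12):
  y_2 = (M₀x³/(6L)-M₀(x-a)²/2+C₁x)/EI  [x>a] with C₁=M₀(3b²-L²)/(6L)=24/5 = (18·(40/3)³/(6·20)-18·((40/3)-8)²/2+(24/5)·(40/3))/200000 = 23/28125 m
Load 3 — applied couple M₀=5 kN·m at a=5 m (b=L-a=15):
  y_3 = (M₀x³/(6L)-M₀(x-a)²/2+C₁x)/EI  [x>a] with C₁=M₀(3b²-L²)/(6L)=275/24 = (5·(40/3)³/(6·20)-5·((40/3)-5)²/2+(275/24)·(40/3))/200000 = 101/259200 m
Superposition: y = Σ y_i = -303599/32400000 m ≈ -0.009370 m

y(40/3) = -303599/32400000 m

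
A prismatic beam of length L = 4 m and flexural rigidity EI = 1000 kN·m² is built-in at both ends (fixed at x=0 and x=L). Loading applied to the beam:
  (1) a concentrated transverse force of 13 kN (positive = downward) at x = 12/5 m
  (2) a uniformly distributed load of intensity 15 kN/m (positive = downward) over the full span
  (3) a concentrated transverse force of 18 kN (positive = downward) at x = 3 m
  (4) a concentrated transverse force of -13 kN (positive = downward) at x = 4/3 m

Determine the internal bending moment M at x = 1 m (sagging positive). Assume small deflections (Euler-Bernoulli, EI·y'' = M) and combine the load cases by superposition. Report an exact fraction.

M(1) = -21839/54000 kN·m

Load 1 — point force P=13 kN at a=12/5 m (b=L-a=8/5):
  M_1 = Pb²(3a+b)x/L³ - Pab²/L²  [x≤a] = 13·(8/5)²·(3·(12/5)+(8/5))·1/4³ - 13·(12/5)·(8/5)²/4² = -52/125 kN·m
Load 2 — uniform load w=15 kN/m over full span:
  M_2 = wLx/2 - wL²/12 - wx²/2 = 15·4·1/2 - 15·4²/12 - 15·1²/2 = 5/2 kN·m
Load 3 — point force P=18 kN at a=3 m (b=L-a=1):
  M_3 = Pb²(3a+b)x/L³ - Pab²/L²  [x≤a] = 18·1²·(3·3+1)·1/4³ - 18·3·1²/4² = -9/16 kN·m
Load 4 — point force P=-13 kN at a=4/3 m (b=L-a=8/3):
  M_4 = Pb²(3a+b)x/L³ - Pab²/L²  [x≤a] = (-13)·(8/3)²·(3·(4/3)+(8/3))·1/4³ - (-13)·(4/3)·(8/3)²/4² = -52/27 kN·m
Superposition: M = Σ M_i = -21839/54000 kN·m ≈ -0.404426 kN·m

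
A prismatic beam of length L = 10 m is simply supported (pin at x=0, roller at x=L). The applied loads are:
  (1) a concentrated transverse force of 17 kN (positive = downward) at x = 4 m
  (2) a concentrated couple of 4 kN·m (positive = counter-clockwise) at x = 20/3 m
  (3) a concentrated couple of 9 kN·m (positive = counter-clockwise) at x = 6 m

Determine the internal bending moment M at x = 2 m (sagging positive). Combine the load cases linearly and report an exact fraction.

Load 1 — point force P=17 kN at a=4 m (b=L-a=6):
  M_1 = Pbx/L  [x≤a] = 17·6·2/10 = 102/5 kN·m
Load 2 — applied couple M₀=4 kN·m at a=20/3 m (b=L-a=10/3):
  M_2 = M₀x/L  [x≤a] = 4·2/10 = 4/5 kN·m
Load 3 — applied couple M₀=9 kN·m at a=6 m (b=L-a=4):
  M_3 = M₀x/L  [x≤a] = 9·2/10 = 9/5 kN·m
Superposition: M = Σ M_i = 23 kN·m ≈ 23.000000 kN·m

M(2) = 23 kN·m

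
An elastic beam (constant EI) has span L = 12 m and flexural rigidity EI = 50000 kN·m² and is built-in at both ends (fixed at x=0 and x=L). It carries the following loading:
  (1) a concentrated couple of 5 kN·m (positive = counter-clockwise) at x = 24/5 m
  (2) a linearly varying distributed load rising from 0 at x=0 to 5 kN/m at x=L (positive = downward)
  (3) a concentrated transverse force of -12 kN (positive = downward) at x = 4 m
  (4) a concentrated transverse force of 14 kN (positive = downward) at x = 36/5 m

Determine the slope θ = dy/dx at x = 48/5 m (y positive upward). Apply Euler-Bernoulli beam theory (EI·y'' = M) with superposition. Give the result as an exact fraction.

Load 1 — applied couple M₀=5 kN·m at a=24/5 m (b=L-a=36/5):
  θ_1 = (R_Ax²/2 - M_Ax - M₀(x-a))/EI  [x>a] with R_A=3/5, M_A=3/5 = ((3/5)·(48/5)²/2 - (3/5)·(48/5) - 5·((48/5)-(24/5)))/50000 = -33/781250 rad
Load 2 — triangular load w₀=5 kN/m (0→w₀ over full span):
  θ_2 = -w₀(2x(L-x)(L-2x)(x+2L)+x²(L-x)²)/(120LEI) = -5·(2·(48/5)·(12-(48/5))·(12-2·(48/5))·((48/5)+2·12)+(48/5)²·(12-(48/5))²)/(120·12·50000) = 288/390625 rad
Load 3 — point force P=-12 kN at a=4 m (b=L-a=8):
  θ_3 = Pa²(L-x)(2bL-(3b+a)(L-x))/(2L³EI)  [x>a] = (-12)·4²·(12-(48/5))·(2·8·12-(3·8+4)·(12-(48/5)))/(2·12³·50000) = -26/78125 rad
Load 4 — point force P=14 kN at a=36/5 m (b=L-a=24/5):
  θ_4 = Pa²(L-x)(2bL-(3b+a)(L-x))/(2L³EI)  [x>a] = 14·(36/5)²·(12-(48/5))·(2·(24/5)·12-(3·(24/5)+(36/5))·(12-(48/5)))/(2·12³·50000) = 6237/9765625 rad
Superposition: θ = Σ θ_i = 19549/19531250 rad ≈ 0.001001 rad

θ(48/5) = 19549/19531250 rad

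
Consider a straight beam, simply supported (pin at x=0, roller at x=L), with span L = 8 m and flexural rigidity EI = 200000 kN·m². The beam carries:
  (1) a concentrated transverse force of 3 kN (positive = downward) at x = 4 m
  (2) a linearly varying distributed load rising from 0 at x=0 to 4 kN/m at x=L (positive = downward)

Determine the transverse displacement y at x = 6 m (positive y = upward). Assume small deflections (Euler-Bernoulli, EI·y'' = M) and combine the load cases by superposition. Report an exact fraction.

Load 1 — point force P=3 kN at a=4 m (b=L-a=4):
  y_1 = -Pa(L-x)(2Lx-a²-x²)/(6LEI)  [x>a] = -3·4·(8-6)·(2·8·6-4²-6²)/(6·8·200000) = -11/100000 m
Load 2 — triangular load w₀=4 kN/m (0→w₀ over full span):
  y_2 = -w₀x(7L⁴-10L²x²+3x⁴)/(360LEI) = -4·6·(7·8⁴-10·8²·6²+3·6⁴)/(360·8·200000) = -119/300000 m
Superposition: y = Σ y_i = -19/37500 m ≈ -0.000507 m

y(6) = -19/37500 m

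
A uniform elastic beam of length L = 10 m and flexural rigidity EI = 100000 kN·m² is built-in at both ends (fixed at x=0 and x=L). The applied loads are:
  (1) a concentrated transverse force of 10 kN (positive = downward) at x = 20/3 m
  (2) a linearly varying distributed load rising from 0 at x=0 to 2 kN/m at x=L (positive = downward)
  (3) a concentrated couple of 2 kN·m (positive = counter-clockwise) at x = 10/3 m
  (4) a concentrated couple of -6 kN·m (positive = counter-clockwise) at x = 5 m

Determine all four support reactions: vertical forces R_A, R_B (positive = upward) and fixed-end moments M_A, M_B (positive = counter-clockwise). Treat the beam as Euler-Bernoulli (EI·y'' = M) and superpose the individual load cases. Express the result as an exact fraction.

Load 1 — point force P=10 kN at a=20/3 m (b=L-a=10/3):
  R_A = Pb²(3a+b)/L³ = 10·(10/3)²·(3·(20/3)+(10/3))/10³ = 70/27 kN
  M_A = Pab²/L² = 10·(20/3)·(10/3)²/10² = 200/27 kN·m
  R_B = Pa²(a+3b)/L³ = 10·(20/3)²·((20/3)+3·(10/3))/10³ = 200/27 kN
  M_B = -Pa²b/L² = -10·(20/3)²·(10/3)/10² = -400/27 kN·m
Load 2 — triangular load w₀=2 kN/m (0→w₀ over full span):
  R_A = 3w₀L/20 = 3·2·10/20 = 3 kN
  M_A = w₀L²/30 = 2·10²/30 = 20/3 kN·m
  R_B = 7w₀L/20 = 7·2·10/20 = 7 kN
  M_B = -w₀L²/20 = -2·10²/20 = -10 kN·m
Load 3 — applied couple M₀=2 kN·m at a=10/3 m (b=L-a=20/3):
  R_A = 6M₀ab/L³ = 6·2·(10/3)·(20/3)/10³ = 4/15 kN
  M_A = M₀b(2a-b)/L² = 2·(20/3)·(2·(10/3)-(20/3))/10² = 0 kN·m
  R_B = -6M₀ab/L³ = -6·2·(10/3)·(20/3)/10³ = -4/15 kN
  M_B = M₀a(2b-a)/L² = 2·(10/3)·(2·(20/3)-(10/3))/10² = 2/3 kN·m
Load 4 — applied couple M₀=-6 kN·m at a=5 m (b=L-a=5):
  R_A = 6M₀ab/L³ = 6·(-6)·5·5/10³ = -9/10 kN
  M_A = M₀b(2a-b)/L² = (-6)·5·(2·5-5)/10² = -3/2 kN·m
  R_B = -6M₀ab/L³ = -6·(-6)·5·5/10³ = 9/10 kN
  M_B = M₀a(2b-a)/L² = (-6)·5·(2·5-5)/10² = -3/2 kN·m
Superposition: R_A = 1339/270 kN, M_A = 679/54 kN·m, R_B = 4061/270 kN, M_B = -1385/54 kN·m

R_A = 1339/270 kN, M_A = 679/54 kN·m, R_B = 4061/270 kN, M_B = -1385/54 kN·m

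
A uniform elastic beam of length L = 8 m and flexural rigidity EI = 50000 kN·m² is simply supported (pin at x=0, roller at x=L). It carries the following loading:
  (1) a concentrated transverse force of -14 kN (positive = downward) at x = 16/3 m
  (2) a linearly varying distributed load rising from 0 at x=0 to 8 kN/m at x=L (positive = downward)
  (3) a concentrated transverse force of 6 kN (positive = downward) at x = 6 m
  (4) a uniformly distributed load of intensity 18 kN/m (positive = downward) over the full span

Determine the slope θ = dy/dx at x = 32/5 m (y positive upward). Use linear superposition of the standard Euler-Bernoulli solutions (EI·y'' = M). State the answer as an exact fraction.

Load 1 — point force P=-14 kN at a=16/3 m (b=L-a=8/3):
  θ_1 = -Pa(2L²-6Lx+3x²+a²)/(6LEI)  [x>a] = -(-14)·(16/3)·(2·8²-6·8·(32/5)+3·(32/5)²+(16/3)²)/(6·8·50000) = -5488/6328125 rad
Load 2 — triangular load w₀=8 kN/m (0→w₀ over full span):
  θ_2 = -w₀(7L⁴-30L²x²+15x⁴)/(360LEI) = -8·(7·8⁴-30·8²·(32/5)²+15·(32/5)⁴)/(360·8·50000) = 24224/17578125 rad
Load 3 — point force P=6 kN at a=6 m (b=L-a=2):
  θ_3 = -Pa(2L²-6Lx+3x²+a²)/(6LEI)  [x>a] = -6·6·(2·8²-6·8·(32/5)+3·(32/5)²+6²)/(6·8·50000) = 381/1250000 rad
Load 4 — uniform load w=18 kN/m over full span:
  θ_4 = -w(L³-6Lx²+4x³)/(24EI) = -18·(8³-6·8·(32/5)²+4·(32/5)³)/(24·50000) = 2376/390625 rad
Superposition: θ = Σ θ_i = 17461061/2531250000 rad ≈ 0.006898 rad

θ(32/5) = 17461061/2531250000 rad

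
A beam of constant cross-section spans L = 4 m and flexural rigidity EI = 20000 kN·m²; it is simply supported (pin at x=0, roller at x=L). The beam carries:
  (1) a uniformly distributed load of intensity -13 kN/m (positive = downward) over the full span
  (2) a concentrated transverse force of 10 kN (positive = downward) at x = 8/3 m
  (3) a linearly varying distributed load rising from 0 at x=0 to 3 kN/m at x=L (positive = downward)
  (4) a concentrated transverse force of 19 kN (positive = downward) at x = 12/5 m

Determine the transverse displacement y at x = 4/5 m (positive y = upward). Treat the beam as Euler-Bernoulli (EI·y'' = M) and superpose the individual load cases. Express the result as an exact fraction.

Load 1 — uniform load w=-13 kN/m over full span:
  y_1 = -wx(L³-2Lx²+x³)/(24EI) = -(-13)·(4/5)·(4³-2·4·(4/5)²+(4/5)³)/(24·20000) = 1508/1171875 m
Load 2 — point force P=10 kN at a=8/3 m (b=L-a=4/3):
  y_2 = -Pbx(L²-b²-x²)/(6LEI)  [x≤a] = -10·(4/3)·(4/5)·(4²-(4/3)²-(4/5)²)/(6·4·20000) = -382/1265625 m
Load 3 — triangular load w₀=3 kN/m (0→w₀ over full span):
  y_3 = -w₀x(7L⁴-10L²x²+3x⁴)/(360LEI) = -3·(4/5)·(7·4⁴-10·4²·(4/5)²+3·(4/5)⁴)/(360·4·20000) = -1376/9765625 m
Load 4 — point force P=19 kN at a=12/5 m (b=L-a=8/5):
  y_4 = -Pbx(L²-b²-x²)/(6LEI)  [x≤a] = -19·(8/5)·(4/5)·(4²-(8/5)²-(4/5)²)/(6·4·20000) = -152/234375 m
Superposition: y = Σ y_i = 154694/791015625 m ≈ 0.000196 m

y(4/5) = 154694/791015625 m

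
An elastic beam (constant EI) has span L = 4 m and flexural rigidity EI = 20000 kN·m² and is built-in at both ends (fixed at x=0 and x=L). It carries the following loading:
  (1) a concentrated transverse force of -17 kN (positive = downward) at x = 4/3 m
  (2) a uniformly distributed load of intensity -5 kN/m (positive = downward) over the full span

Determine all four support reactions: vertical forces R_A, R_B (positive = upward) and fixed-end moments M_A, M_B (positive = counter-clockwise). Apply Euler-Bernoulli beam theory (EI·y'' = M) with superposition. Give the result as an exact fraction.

Load 1 — point force P=-17 kN at a=4/3 m (b=L-a=8/3):
  R_A = Pb²(3a+b)/L³ = (-17)·(8/3)²·(3·(4/3)+(8/3))/4³ = -340/27 kN
  M_A = Pab²/L² = (-17)·(4/3)·(8/3)²/4² = -272/27 kN·m
  R_B = Pa²(a+3b)/L³ = (-17)·(4/3)²·((4/3)+3·(8/3))/4³ = -119/27 kN
  M_B = -Pa²b/L² = -(-17)·(4/3)²·(8/3)/4² = 136/27 kN·m
Load 2 — uniform load w=-5 kN/m over full span:
  R_A = wL/2 = (-5)·4/2 = -10 kN
  M_A = wL²/12 = (-5)·4²/12 = -20/3 kN·m
  R_B = wL/2 = (-5)·4/2 = -10 kN
  M_B = -wL²/12 = -(-5)·4²/12 = 20/3 kN·m
Superposition: R_A = -610/27 kN, M_A = -452/27 kN·m, R_B = -389/27 kN, M_B = 316/27 kN·m

R_A = -610/27 kN, M_A = -452/27 kN·m, R_B = -389/27 kN, M_B = 316/27 kN·m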